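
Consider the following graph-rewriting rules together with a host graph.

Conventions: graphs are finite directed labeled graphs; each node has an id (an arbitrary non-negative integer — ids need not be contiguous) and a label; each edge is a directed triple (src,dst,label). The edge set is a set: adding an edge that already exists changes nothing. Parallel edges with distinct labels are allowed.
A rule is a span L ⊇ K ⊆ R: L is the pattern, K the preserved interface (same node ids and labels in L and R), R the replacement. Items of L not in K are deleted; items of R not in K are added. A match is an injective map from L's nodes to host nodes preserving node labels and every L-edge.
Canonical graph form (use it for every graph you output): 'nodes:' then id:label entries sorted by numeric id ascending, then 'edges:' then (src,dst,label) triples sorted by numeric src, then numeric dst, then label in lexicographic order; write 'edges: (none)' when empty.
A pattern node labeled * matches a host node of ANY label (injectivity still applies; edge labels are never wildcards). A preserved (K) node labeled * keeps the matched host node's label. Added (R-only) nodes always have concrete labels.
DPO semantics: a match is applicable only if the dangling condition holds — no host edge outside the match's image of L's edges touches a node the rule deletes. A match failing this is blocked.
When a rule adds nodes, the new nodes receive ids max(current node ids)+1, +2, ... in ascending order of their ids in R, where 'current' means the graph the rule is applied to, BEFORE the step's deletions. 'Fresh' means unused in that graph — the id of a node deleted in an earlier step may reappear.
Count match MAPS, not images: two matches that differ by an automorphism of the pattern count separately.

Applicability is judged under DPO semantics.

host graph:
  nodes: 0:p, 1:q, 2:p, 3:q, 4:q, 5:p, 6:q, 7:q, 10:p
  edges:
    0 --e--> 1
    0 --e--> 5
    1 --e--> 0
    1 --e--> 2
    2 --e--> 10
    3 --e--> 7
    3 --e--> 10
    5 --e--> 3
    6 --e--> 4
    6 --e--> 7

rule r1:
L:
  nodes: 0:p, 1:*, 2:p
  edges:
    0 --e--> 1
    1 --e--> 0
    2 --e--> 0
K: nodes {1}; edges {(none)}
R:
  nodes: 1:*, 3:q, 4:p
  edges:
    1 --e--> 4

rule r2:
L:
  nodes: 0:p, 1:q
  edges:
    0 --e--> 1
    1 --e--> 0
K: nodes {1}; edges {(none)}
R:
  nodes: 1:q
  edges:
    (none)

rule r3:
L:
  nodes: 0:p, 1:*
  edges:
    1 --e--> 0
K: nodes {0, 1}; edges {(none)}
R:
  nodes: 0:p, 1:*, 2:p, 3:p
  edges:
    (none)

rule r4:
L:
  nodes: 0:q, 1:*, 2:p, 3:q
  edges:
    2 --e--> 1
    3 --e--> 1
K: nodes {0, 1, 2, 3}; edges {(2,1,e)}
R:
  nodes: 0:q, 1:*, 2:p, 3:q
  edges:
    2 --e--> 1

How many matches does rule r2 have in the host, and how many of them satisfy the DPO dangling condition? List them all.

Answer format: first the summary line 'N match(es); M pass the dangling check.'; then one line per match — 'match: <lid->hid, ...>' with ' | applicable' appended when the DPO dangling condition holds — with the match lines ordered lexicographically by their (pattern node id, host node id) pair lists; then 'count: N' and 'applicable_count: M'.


1 match(es); 0 pass the dangling check.
match: 0->0, 1->1
count: 1
applicable_count: 0


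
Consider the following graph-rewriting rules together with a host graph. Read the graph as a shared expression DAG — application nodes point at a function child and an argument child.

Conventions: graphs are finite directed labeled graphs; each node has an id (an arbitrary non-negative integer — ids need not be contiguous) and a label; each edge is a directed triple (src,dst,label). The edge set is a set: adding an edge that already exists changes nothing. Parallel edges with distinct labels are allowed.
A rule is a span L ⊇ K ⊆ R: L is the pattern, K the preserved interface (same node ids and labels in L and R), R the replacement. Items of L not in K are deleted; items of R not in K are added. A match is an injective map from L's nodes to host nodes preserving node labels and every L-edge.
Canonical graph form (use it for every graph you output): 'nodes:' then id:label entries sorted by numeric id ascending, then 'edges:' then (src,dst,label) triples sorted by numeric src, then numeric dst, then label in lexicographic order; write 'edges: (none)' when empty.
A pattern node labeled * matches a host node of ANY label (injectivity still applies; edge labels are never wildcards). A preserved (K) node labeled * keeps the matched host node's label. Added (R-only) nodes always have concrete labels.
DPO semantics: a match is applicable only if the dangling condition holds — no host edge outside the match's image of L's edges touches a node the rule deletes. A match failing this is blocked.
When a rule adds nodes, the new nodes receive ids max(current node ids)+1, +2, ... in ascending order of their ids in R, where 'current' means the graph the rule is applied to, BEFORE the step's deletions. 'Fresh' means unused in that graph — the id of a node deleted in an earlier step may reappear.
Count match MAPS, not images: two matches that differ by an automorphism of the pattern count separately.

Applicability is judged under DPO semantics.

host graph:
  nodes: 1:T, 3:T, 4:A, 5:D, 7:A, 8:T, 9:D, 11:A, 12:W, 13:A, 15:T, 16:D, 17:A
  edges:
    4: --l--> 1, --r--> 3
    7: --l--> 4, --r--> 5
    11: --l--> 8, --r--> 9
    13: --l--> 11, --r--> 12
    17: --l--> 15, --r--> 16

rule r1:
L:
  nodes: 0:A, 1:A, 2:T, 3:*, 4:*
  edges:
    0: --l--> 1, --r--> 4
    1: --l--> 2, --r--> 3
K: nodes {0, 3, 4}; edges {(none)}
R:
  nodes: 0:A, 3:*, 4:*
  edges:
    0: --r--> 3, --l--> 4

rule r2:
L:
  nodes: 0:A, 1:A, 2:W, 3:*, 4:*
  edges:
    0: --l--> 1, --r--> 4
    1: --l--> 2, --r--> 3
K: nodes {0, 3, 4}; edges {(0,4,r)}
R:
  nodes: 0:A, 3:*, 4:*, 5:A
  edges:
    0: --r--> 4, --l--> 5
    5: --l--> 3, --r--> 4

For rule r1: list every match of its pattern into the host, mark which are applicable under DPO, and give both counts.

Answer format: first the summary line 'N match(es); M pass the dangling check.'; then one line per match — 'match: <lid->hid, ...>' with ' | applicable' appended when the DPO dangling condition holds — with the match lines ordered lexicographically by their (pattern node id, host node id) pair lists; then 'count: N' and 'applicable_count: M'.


2 match(es); 2 pass the dangling check.
match: 0->7, 1->4, 2->1, 3->3, 4->5 | applicable
match: 0->13, 1->11, 2->8, 3->9, 4->12 | applicable
count: 2
applicable_count: 2


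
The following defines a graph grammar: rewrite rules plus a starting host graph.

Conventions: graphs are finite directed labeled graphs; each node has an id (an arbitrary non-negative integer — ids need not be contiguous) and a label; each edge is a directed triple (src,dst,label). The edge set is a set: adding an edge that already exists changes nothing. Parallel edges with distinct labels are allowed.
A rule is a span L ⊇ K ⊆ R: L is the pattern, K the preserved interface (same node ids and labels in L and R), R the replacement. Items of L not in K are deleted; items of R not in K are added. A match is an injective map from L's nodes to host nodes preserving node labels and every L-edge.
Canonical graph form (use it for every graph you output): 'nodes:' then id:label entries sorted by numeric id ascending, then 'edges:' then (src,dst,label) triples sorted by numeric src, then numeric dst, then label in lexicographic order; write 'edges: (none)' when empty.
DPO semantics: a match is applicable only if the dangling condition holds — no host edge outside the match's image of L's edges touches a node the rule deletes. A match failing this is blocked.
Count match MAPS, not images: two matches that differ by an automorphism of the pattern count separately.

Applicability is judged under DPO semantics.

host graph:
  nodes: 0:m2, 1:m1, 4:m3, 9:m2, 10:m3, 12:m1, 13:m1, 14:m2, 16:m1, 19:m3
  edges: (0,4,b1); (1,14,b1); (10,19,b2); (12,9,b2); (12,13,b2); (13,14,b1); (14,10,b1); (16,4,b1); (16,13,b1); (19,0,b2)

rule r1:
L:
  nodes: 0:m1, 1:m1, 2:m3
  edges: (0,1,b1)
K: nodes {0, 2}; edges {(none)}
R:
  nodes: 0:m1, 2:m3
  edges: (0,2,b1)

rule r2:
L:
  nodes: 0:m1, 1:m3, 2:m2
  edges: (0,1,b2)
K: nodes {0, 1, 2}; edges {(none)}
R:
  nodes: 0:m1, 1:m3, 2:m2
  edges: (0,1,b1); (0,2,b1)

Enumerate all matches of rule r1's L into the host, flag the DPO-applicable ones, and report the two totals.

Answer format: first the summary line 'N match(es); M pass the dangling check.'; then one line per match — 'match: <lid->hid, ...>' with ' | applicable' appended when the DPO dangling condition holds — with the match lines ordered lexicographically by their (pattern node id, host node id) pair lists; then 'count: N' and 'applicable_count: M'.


3 match(es); 0 pass the dangling check.
match: 0->16, 1->13, 2->4
match: 0->16, 1->13, 2->10
match: 0->16, 1->13, 2->19
count: 3
applicable_count: 0


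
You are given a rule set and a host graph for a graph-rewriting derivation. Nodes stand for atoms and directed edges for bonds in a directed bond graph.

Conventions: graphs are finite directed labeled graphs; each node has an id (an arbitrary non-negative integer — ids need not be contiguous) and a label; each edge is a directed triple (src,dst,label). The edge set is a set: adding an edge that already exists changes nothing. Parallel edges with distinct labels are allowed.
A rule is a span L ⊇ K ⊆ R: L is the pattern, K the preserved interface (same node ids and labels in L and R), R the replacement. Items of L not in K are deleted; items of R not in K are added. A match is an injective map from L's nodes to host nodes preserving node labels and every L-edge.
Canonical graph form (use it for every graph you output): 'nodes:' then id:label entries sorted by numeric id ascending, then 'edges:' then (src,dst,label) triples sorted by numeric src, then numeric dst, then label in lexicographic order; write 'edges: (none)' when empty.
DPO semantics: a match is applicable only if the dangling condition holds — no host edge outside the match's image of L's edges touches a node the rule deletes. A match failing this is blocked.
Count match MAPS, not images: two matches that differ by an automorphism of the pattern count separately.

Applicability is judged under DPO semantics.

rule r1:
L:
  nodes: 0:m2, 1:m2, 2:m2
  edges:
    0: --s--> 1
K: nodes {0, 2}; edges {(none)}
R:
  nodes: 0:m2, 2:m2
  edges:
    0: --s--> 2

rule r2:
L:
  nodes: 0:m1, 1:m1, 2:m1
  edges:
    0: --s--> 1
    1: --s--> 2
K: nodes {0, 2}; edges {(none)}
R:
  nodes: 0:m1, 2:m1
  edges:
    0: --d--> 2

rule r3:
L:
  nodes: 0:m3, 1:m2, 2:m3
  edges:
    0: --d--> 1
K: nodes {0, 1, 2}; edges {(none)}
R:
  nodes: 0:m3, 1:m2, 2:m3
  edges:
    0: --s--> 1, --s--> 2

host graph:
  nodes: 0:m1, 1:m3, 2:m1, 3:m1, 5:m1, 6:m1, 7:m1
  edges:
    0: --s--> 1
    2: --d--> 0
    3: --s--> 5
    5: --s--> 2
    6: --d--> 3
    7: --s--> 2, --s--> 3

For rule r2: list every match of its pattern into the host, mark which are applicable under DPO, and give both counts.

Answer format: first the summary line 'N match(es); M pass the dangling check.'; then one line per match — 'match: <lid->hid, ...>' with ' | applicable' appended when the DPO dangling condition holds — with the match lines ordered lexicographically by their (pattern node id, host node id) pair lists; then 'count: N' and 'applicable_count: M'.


2 match(es); 1 pass the dangling check.
match: 0->3, 1->5, 2->2 | applicable
match: 0->7, 1->3, 2->5
count: 2
applicable_count: 1


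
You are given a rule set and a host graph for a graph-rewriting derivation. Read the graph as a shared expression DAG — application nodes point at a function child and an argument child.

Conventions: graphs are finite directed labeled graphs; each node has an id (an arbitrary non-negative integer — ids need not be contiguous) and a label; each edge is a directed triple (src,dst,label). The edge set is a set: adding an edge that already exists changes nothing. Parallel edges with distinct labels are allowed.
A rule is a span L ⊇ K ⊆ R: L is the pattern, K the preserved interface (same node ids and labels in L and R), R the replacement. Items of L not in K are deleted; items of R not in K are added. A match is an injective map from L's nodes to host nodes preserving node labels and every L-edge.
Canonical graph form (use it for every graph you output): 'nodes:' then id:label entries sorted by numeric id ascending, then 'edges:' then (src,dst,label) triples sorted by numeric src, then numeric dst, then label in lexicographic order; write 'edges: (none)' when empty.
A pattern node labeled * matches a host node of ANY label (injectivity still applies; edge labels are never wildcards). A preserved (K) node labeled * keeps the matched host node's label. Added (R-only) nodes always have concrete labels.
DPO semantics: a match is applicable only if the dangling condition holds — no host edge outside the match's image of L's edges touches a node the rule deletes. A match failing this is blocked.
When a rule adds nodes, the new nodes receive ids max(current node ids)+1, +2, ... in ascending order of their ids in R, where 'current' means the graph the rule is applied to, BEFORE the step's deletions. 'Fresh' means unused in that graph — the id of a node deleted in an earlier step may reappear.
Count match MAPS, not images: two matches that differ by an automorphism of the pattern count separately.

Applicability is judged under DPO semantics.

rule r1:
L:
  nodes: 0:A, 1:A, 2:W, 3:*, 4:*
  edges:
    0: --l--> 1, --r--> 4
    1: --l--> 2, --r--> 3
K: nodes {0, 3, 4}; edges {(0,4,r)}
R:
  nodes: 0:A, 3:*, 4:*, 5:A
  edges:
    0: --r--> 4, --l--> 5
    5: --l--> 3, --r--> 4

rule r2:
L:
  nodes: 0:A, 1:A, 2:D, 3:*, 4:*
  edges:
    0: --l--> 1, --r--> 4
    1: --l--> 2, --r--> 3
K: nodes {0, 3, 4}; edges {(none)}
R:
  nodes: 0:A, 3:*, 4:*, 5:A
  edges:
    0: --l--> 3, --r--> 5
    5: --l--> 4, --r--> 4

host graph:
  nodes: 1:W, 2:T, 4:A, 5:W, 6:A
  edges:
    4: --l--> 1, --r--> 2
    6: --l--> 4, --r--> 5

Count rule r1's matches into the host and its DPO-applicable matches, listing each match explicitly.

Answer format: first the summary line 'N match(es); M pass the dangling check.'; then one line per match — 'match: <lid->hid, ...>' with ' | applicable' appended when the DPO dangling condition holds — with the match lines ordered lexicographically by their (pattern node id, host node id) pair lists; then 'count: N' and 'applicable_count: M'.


1 match(es); 1 pass the dangling check.
match: 0->6, 1->4, 2->1, 3->2, 4->5 | applicable
count: 1
applicable_count: 1


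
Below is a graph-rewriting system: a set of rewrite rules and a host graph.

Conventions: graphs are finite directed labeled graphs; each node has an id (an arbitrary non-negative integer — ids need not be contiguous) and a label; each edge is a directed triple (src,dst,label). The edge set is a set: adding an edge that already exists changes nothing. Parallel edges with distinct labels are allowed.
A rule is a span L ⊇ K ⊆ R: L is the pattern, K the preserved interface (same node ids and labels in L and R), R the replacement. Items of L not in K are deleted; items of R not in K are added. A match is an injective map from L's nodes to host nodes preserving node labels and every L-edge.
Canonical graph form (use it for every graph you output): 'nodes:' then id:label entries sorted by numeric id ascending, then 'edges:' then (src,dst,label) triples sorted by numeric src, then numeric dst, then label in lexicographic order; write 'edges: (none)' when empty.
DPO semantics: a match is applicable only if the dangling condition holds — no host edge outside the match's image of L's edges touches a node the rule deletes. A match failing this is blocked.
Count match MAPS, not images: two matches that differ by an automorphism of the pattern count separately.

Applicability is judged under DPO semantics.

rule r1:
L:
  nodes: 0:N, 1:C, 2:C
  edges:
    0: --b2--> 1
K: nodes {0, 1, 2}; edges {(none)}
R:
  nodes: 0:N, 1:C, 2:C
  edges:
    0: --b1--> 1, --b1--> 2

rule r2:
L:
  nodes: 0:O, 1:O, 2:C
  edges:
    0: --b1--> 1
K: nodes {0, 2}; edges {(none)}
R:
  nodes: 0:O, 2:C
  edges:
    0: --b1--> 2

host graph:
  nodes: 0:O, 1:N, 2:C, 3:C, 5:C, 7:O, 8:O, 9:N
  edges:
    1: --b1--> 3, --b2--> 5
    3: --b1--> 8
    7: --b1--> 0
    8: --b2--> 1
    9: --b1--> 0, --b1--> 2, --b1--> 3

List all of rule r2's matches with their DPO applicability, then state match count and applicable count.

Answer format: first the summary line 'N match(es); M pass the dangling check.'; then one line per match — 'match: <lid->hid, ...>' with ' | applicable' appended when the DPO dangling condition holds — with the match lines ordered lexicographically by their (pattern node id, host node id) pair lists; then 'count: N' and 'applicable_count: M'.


3 match(es); 0 pass the dangling check.
match: 0->7, 1->0, 2->2
match: 0->7, 1->0, 2->3
match: 0->7, 1->0, 2->5
count: 3
applicable_count: 0


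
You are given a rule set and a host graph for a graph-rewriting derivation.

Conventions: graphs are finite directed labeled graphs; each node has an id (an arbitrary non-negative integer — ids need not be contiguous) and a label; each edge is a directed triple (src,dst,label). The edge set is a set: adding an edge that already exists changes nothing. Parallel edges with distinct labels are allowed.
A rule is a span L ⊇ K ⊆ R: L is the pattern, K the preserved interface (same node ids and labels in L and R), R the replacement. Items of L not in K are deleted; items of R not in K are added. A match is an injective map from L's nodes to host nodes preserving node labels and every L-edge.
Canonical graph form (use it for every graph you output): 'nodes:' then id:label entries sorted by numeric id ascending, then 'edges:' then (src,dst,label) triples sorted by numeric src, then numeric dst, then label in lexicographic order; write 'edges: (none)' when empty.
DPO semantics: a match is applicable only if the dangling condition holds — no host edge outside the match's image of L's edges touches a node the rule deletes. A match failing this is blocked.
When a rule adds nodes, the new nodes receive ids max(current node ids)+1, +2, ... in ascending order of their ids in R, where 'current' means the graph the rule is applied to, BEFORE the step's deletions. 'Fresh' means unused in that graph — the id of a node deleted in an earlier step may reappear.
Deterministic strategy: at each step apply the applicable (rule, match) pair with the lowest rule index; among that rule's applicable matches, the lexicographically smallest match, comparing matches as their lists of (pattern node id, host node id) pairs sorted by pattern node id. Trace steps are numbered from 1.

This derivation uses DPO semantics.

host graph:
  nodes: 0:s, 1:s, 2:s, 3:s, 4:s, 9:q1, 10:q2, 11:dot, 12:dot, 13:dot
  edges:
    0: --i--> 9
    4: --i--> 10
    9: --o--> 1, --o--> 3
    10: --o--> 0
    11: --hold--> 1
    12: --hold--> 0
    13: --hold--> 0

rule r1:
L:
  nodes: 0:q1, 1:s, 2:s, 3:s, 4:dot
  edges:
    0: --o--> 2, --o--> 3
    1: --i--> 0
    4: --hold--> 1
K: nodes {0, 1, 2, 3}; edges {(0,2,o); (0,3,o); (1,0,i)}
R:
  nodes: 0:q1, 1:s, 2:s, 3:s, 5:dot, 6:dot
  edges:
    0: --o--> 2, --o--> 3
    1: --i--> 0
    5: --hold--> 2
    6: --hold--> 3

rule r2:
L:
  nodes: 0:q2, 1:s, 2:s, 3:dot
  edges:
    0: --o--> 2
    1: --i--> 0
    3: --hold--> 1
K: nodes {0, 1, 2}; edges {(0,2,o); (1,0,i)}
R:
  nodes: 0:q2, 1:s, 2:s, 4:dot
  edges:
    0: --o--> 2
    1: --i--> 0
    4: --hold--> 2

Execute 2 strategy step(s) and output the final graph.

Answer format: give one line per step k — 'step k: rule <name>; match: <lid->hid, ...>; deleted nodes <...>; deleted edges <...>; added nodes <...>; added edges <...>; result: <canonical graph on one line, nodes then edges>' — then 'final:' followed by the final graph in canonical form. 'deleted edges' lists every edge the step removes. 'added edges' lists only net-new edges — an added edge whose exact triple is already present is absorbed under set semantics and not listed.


step 1: rule r1; match: 0->9, 1->0, 2->1, 3->3, 4->12; deleted nodes 12; deleted edges (12,0,hold); added nodes 14, 15; added edges (14,1,hold); (15,3,hold); result: nodes: 0:s, 1:s, 2:s, 3:s, 4:s, 9:q1, 10:q2, 11:dot, 13:dot, 14:dot, 15:dot edges: (0,9,i); (4,10,i); (9,1,o); (9,3,o); (10,0,o); (11,1,hold); (13,0,hold); (14,1,hold); (15,3,hold)
step 2: rule r1; match: 0->9, 1->0, 2->1, 3->3, 4->13; deleted nodes 13; deleted edges (13,0,hold); added nodes 16, 17; added edges (16,1,hold); (17,3,hold); result: nodes: 0:s, 1:s, 2:s, 3:s, 4:s, 9:q1, 10:q2, 11:dot, 14:dot, 15:dot, 16:dot, 17:dot edges: (0,9,i); (4,10,i); (9,1,o); (9,3,o); (10,0,o); (11,1,hold); (14,1,hold); (15,3,hold); (16,1,hold); (17,3,hold)
final:
nodes: 0:s, 1:s, 2:s, 3:s, 4:s, 9:q1, 10:q2, 11:dot, 14:dot, 15:dot, 16:dot, 17:dot
edges: (0,9,i); (4,10,i); (9,1,o); (9,3,o); (10,0,o); (11,1,hold); (14,1,hold); (15,3,hold); (16,1,hold); (17,3,hold)


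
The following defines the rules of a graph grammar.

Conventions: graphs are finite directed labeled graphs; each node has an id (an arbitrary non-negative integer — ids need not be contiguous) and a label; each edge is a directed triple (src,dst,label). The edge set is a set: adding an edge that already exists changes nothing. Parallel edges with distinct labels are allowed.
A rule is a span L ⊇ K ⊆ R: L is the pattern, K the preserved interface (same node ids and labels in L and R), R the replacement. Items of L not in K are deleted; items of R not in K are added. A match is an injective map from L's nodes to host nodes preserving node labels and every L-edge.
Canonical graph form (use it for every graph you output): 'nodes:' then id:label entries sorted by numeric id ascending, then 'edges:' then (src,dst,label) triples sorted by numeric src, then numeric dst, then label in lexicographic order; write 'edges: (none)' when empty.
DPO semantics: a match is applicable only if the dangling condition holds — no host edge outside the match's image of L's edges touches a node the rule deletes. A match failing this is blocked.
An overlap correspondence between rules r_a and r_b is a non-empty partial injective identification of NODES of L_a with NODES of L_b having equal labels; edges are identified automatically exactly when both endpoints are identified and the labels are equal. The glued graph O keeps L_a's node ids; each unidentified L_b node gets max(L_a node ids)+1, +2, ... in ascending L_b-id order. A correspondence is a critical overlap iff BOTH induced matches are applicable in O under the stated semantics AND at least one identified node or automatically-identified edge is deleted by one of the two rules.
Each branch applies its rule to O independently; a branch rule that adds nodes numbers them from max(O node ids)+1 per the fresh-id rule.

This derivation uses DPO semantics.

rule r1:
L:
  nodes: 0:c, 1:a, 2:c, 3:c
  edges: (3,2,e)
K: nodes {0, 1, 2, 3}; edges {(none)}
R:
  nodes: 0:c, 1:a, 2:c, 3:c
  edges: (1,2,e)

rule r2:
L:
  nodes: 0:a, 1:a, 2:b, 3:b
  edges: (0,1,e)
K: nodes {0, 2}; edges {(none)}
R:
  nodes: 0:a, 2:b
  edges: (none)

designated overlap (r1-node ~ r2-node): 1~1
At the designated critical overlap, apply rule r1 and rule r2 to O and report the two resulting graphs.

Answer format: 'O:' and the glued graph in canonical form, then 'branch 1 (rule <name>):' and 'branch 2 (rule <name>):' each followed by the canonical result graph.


O:
nodes: 0:c, 1:a, 2:c, 3:c, 4:a, 5:b, 6:b
edges: (3,2,e); (4,1,e)
branch 1 (rule r1):
nodes: 0:c, 1:a, 2:c, 3:c, 4:a, 5:b, 6:b
edges: (1,2,e); (4,1,e)
branch 2 (rule r2):
nodes: 0:c, 2:c, 3:c, 4:a, 5:b
edges: (3,2,e)


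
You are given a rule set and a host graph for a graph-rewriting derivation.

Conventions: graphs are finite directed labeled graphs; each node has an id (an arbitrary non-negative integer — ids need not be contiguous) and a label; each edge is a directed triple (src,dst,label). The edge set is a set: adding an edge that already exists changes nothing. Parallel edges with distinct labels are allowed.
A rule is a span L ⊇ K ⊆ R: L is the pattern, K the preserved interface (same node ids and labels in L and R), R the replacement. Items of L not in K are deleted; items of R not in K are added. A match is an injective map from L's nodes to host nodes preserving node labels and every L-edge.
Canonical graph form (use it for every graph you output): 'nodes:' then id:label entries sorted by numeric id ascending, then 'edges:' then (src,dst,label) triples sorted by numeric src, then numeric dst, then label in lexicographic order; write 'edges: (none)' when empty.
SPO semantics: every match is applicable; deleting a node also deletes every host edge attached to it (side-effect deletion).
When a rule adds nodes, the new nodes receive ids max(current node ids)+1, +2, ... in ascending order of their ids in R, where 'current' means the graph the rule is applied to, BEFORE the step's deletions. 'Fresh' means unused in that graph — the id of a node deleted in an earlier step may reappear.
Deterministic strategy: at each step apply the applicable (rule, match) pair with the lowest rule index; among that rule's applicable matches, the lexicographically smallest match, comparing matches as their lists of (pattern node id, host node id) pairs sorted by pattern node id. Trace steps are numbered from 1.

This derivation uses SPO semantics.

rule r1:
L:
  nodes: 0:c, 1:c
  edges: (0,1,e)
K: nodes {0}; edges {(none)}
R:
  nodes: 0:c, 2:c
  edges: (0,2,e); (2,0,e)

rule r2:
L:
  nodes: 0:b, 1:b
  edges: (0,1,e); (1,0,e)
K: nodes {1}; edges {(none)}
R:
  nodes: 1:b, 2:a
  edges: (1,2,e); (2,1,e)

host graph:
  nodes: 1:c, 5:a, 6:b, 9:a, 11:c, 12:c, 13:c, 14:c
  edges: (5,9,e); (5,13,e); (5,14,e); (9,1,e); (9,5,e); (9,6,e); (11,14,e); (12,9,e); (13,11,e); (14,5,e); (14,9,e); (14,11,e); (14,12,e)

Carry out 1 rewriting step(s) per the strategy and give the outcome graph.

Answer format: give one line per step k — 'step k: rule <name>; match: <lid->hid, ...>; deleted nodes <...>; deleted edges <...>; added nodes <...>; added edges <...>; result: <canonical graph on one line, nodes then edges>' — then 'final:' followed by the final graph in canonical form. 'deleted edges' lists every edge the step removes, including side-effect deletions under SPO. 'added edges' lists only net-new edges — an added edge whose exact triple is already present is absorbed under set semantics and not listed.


step 1: rule r1; match: 0->11, 1->14; deleted nodes 14; deleted edges (5,14,e); (11,14,e); (14,5,e); (14,9,e); (14,11,e); (14,12,e); added nodes 15; added edges (11,15,e); (15,11,e); result: nodes: 1:c, 5:a, 6:b, 9:a, 11:c, 12:c, 13:c, 15:c edges: (5,9,e); (5,13,e); (9,1,e); (9,5,e); (9,6,e); (11,15,e); (12,9,e); (13,11,e); (15,11,e)
final:
nodes: 1:c, 5:a, 6:b, 9:a, 11:c, 12:c, 13:c, 15:c
edges: (5,9,e); (5,13,e); (9,1,e); (9,5,e); (9,6,e); (11,15,e); (12,9,e); (13,11,e); (15,11,e)


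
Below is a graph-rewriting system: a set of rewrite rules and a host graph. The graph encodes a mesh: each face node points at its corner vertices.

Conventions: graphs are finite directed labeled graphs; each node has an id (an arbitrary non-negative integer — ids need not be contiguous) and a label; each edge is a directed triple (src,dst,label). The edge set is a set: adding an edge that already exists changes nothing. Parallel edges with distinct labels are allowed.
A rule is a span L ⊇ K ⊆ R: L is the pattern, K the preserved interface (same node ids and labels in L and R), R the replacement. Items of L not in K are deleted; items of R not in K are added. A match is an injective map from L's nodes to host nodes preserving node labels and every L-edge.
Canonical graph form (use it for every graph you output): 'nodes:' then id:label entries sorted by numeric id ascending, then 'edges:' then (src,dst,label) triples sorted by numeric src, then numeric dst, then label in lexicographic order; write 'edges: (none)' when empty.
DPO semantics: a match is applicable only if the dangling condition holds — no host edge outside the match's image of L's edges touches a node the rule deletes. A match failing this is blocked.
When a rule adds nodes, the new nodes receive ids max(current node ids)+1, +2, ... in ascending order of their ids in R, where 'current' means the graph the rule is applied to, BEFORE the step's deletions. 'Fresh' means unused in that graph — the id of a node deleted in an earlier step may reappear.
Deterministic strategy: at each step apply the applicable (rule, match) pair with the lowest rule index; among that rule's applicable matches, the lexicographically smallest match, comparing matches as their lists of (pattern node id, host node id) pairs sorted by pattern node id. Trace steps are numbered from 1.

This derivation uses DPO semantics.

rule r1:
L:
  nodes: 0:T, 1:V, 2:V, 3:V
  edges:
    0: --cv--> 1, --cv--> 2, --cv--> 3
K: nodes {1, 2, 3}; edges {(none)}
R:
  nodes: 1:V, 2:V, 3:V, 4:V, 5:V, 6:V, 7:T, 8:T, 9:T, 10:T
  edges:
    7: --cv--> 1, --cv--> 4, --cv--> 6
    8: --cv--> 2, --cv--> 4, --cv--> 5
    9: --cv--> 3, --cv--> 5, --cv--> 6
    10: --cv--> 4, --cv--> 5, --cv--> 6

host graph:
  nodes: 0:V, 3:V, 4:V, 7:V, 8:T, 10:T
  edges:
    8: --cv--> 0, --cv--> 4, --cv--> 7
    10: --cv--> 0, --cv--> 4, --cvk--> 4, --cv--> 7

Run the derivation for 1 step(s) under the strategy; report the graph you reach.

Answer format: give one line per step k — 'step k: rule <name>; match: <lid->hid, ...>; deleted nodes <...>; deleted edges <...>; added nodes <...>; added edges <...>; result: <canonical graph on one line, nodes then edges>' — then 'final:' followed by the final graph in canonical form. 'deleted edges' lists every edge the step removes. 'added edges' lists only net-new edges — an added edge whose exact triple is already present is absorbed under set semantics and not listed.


step 1: rule r1; match: 0->8, 1->0, 2->4, 3->7; deleted nodes 8; deleted edges (8,0,cv); (8,4,cv); (8,7,cv); added nodes 11, 12, 13, 14, 15, 16, 17; added edges (14,0,cv); (14,11,cv); (14,13,cv); (15,4,cv); (15,11,cv); (15,12,cv); (16,7,cv); (16,12,cv); (16,13,cv); (17,11,cv); (17,12,cv); (17,13,cv); result: nodes: 0:V, 3:V, 4:V, 7:V, 10:T, 11:V, 12:V, 13:V, 14:T, 15:T, 16:T, 17:T edges: (10,0,cv); (10,4,cv); (10,4,cvk); (10,7,cv); (14,0,cv); (14,11,cv); (14,13,cv); (15,4,cv); (15,11,cv); (15,12,cv); (16,7,cv); (16,12,cv); (16,13,cv); (17,11,cv); (17,12,cv); (17,13,cv)
final:
nodes: 0:V, 3:V, 4:V, 7:V, 10:T, 11:V, 12:V, 13:V, 14:T, 15:T, 16:T, 17:T
edges: (10,0,cv); (10,4,cv); (10,4,cvk); (10,7,cv); (14,0,cv); (14,11,cv); (14,13,cv); (15,4,cv); (15,11,cv); (15,12,cv); (16,7,cv); (16,12,cv); (16,13,cv); (17,11,cv); (17,12,cv); (17,13,cv)


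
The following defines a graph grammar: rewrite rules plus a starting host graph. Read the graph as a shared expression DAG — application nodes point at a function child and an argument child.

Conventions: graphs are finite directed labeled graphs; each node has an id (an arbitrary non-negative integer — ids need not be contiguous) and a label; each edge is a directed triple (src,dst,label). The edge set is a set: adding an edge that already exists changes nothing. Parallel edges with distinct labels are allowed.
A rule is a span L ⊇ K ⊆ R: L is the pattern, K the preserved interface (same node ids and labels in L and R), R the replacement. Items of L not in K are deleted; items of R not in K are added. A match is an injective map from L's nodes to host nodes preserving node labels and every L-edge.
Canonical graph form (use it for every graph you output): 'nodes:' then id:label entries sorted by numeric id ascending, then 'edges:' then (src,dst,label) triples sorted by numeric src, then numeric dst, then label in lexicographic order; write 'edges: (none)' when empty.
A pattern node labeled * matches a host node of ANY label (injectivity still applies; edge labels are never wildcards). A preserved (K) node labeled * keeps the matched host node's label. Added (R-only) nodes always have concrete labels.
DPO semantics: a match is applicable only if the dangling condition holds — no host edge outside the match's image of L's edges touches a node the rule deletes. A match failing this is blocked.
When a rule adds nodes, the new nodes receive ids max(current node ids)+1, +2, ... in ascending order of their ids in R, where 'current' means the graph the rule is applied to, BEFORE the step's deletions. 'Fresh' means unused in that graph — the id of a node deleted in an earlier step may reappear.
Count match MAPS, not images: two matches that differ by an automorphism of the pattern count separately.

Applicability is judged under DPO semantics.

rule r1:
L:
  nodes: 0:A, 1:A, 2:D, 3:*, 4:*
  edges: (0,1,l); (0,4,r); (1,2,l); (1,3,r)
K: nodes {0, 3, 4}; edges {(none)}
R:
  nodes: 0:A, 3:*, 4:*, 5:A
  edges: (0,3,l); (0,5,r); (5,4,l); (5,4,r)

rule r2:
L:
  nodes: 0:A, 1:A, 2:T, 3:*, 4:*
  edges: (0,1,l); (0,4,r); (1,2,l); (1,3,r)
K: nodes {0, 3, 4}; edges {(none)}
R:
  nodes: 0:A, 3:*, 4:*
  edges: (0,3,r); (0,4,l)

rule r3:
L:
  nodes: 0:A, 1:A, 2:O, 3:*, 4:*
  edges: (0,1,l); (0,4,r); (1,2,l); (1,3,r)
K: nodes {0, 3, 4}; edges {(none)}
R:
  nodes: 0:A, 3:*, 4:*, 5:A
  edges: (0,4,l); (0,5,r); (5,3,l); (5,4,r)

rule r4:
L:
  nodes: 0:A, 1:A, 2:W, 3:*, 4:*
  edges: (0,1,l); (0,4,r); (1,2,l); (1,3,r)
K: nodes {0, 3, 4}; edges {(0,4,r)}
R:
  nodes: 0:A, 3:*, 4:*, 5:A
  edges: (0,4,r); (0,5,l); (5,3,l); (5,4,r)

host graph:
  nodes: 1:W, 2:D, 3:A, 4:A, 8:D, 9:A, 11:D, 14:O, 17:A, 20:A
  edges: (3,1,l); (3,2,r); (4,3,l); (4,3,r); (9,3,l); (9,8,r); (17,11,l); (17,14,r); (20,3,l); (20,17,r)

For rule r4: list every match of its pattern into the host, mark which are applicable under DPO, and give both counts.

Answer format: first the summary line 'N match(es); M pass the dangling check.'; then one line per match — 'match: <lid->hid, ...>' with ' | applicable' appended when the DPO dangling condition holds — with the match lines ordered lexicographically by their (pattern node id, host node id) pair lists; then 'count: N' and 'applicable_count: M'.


2 match(es); 0 pass the dangling check.
match: 0->9, 1->3, 2->1, 3->2, 4->8
match: 0->20, 1->3, 2->1, 3->2, 4->17
count: 2
applicable_count: 0


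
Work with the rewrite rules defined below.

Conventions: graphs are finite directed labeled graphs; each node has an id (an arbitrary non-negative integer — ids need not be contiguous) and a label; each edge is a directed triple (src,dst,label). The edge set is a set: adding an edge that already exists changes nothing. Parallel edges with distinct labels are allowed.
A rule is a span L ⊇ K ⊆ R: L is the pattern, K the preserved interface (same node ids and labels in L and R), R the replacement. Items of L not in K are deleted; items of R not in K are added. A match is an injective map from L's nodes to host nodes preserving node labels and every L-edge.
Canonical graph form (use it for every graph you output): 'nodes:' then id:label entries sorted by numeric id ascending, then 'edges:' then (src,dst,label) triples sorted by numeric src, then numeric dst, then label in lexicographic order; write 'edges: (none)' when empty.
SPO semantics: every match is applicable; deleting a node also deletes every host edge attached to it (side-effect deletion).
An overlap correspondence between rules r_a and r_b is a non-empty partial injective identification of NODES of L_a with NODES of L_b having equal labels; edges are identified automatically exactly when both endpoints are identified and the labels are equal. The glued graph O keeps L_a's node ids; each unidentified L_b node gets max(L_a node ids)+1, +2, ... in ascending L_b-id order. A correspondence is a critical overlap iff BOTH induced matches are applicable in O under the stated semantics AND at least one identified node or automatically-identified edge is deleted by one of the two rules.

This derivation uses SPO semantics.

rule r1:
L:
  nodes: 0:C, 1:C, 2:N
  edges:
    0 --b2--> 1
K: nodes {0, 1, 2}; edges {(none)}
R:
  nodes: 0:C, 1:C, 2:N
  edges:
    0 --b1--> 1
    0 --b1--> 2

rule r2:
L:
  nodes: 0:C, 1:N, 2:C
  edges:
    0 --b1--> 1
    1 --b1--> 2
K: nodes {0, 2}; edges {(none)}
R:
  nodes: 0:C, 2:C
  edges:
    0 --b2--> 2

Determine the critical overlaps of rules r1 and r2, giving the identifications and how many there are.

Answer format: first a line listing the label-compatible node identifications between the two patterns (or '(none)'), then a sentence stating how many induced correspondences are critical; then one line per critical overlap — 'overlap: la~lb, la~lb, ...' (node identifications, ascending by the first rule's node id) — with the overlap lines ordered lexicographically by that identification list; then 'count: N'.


label-compatible node identifications between L(r1) and L(r2): 0~0, 0~2, 1~0, 1~2, 2~1
7 of the induced correspondences are critical overlaps of r1 and r2.
overlap: 0~0, 1~2, 2~1
overlap: 0~0, 2~1
overlap: 0~2, 1~0, 2~1
overlap: 0~2, 2~1
overlap: 1~0, 2~1
overlap: 1~2, 2~1
overlap: 2~1
count: 7


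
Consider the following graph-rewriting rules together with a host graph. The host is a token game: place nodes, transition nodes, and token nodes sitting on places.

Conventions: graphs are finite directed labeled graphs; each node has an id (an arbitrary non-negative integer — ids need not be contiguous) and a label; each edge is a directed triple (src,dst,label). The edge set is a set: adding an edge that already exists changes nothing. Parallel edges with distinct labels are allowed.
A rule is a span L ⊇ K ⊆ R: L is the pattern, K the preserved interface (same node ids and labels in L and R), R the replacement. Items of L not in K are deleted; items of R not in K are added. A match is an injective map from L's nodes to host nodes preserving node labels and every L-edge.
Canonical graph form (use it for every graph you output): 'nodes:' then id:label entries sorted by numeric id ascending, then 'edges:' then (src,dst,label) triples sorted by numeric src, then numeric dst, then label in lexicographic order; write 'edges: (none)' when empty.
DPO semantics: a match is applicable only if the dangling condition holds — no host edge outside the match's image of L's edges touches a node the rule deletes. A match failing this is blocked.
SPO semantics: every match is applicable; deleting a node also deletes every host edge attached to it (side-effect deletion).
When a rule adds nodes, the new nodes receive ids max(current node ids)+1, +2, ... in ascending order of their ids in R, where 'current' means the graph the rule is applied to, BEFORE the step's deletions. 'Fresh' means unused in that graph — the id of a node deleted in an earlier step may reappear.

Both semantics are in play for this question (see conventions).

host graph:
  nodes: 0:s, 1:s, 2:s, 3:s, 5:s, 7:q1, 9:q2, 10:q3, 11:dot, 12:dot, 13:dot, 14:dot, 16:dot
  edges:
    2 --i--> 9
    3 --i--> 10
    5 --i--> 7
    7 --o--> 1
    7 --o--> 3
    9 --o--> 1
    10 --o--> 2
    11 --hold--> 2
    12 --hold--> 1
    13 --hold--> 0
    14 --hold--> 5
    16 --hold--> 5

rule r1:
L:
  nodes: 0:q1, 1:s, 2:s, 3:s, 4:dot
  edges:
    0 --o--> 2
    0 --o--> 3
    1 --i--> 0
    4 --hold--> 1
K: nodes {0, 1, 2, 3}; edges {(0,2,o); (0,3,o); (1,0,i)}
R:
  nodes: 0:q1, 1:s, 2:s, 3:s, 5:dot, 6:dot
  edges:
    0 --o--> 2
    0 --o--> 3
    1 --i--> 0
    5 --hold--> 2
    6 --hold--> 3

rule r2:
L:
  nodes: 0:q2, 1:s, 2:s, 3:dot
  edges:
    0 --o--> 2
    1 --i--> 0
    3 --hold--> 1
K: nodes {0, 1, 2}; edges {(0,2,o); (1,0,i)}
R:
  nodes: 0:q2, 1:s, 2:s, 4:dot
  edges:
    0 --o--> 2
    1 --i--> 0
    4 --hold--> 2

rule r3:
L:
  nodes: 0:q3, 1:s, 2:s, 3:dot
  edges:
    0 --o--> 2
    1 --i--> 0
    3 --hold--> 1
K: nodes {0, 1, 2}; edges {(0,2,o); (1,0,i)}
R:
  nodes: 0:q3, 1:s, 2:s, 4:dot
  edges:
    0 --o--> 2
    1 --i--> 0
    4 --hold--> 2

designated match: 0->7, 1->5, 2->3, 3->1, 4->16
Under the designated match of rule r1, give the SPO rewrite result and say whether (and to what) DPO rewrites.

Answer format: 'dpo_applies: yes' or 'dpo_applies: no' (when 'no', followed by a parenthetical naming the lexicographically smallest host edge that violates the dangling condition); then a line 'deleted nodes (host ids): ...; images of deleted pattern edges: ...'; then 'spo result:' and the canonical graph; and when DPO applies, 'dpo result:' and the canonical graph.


dpo_applies: yes
deleted nodes (host ids): 16; images of deleted pattern edges: (16,5,hold)
spo result:
nodes: 0:s, 1:s, 2:s, 3:s, 5:s, 7:q1, 9:q2, 10:q3, 11:dot, 12:dot, 13:dot, 14:dot, 17:dot, 18:dot
edges: (2,9,i); (3,10,i); (5,7,i); (7,1,o); (7,3,o); (9,1,o); (10,2,o); (11,2,hold); (12,1,hold); (13,0,hold); (14,5,hold); (17,3,hold); (18,1,hold)
dpo result:
nodes: 0:s, 1:s, 2:s, 3:s, 5:s, 7:q1, 9:q2, 10:q3, 11:dot, 12:dot, 13:dot, 14:dot, 17:dot, 18:dot
edges: (2,9,i); (3,10,i); (5,7,i); (7,1,o); (7,3,o); (9,1,o); (10,2,o); (11,2,hold); (12,1,hold); (13,0,hold); (14,5,hold); (17,3,hold); (18,1,hold)
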